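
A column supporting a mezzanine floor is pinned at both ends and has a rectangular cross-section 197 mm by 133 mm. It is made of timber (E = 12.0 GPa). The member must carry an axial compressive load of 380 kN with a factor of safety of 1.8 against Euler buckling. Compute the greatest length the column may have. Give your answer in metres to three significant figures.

Buckling occurs about the weak axis: I_min = h·b³/12 with b = 133 mm (the shorter side).
I_min = 197×133³/12 = 3.862×10^7 mm⁴
I = 3.862×10^-5 m⁴
Required critical load P_cr = n·P = 1.8 × 380 = 684.0 kN = 6.840×10^5 N
From P_cr = π²EI/(K·L)²:  L = (1/K)·√(π²EI/P_cr) = (1/1)·√(π²×1.20×10^10×3.862×10^-5/6.840×10^5)
L = 2.59 m

L_max ≈ 2.59 m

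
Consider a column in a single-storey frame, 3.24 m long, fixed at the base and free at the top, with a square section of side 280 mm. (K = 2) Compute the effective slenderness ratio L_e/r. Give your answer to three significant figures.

For a square r = a/√12 = 280/√12 = 80.83 mm
L_e = K·L = 2 × 3.24 m = 6.480 m = 6480.0 mm
λ = L_e / r_min = 6480.0 / 80.83 = 80.2

λ ≈ 80.2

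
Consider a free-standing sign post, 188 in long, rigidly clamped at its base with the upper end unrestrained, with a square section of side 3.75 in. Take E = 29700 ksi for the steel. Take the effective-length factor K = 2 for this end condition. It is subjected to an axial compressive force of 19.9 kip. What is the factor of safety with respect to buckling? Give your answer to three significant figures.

n ≈ 1.72

I = a⁴/12 = 3.75⁴/12 = 16.48 in⁴
Effective length L_e = K·L = 2 × 188 = 376.0 in
P_cr = π²EI / L_e² = π² × 29700×10³ × 16.48 / 376.0² = 3.417×10^4 lb
Factor of safety n = P_cr / P = 34.168 / 19.9 = 1.72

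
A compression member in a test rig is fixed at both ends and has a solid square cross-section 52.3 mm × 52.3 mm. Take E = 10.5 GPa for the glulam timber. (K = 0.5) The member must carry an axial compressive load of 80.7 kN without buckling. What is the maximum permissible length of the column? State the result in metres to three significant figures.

I = a⁴/12 = 52.3⁴/12 = 6.235×10^5 mm⁴
I = 6.235×10^-7 m⁴
At the buckling limit P_cr = P = 8.070×10^4 N
From P_cr = π²EI/(K·L)²:  L = (1/K)·√(π²EI/P_cr) = (1/0.5)·√(π²×1.05×10^10×6.235×10^-7/8.070×10^4)
L = 1.79 m

L_max ≈ 1.79 m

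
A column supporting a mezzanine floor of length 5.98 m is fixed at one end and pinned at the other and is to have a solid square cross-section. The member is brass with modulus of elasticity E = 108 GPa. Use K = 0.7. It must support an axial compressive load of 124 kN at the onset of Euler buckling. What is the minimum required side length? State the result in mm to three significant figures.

a ≈ 70.3 mm

L_e = K·L = 0.7 × 5.98 = 4.186 m
Required I = P_cr·L_e²/(π²E) = 1.240×10^5 × 4.186² / (π² × 1.08×10^11) = 2.038×10^-6 m⁴
I_req = 2.038×10^6 mm⁴
Solid square: I = a⁴/12  ⇒  a = (12I)^(1/4) = (12×2.038×10^6)^(1/4) = 70.3 mm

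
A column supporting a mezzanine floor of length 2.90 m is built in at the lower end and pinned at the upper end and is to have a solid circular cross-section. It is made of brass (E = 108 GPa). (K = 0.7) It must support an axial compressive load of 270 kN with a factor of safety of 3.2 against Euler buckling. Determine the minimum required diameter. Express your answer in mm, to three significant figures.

Required P_cr = n·P = 3.2 × 270 = 864.0 kN
L_e = K·L = 0.7 × 2.90 = 2.030 m
Required I = P_cr·L_e²/(π²E) = 8.640×10^5 × 2.030² / (π² × 1.08×10^11) = 3.340×10^-6 m⁴
I_req = 3.340×10^6 mm⁴
Solid circle: I = πd⁴/64  ⇒  d = (64I/π)^(1/4) = (64×3.340×10^6/π)^(1/4) = 90.8 mm

d ≈ 90.8 mm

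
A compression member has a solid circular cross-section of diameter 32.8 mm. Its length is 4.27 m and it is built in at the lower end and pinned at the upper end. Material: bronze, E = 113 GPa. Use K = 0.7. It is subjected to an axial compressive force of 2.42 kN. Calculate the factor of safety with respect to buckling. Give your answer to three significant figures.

I = πd⁴/64 = π×32.8⁴/64 = 5.682×10^4 mm⁴
I = 5.682×10^4 mm⁴ = 5.682×10^-8 m⁴
Effective length L_e = K·L = 0.7 × 4.27 = 2.989 m
P_cr = π²EI / L_e² = π² × 113×10⁹ × 5.682×10^-8 / 2.989² = 7.092×10^3 N
Factor of safety n = P_cr / P = 7.0924 / 2.42 = 2.93

n ≈ 2.93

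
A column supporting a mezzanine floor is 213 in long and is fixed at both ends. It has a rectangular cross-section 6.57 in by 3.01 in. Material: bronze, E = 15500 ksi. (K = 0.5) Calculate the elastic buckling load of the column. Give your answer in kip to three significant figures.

P_cr ≈ 201 kip

Buckling occurs about the weak axis: I_min = h·b³/12 with b = 3.01 in (the shorter side).
I_min = 6.57×3.01³/12 = 14.93 in⁴
Effective length L_e = K·L = 0.5 × 213 = 106.5 in
P_cr = π²EI / L_e² = π² × 15500×10³ × 14.93 / 106.5² = 2.014×10^5 lb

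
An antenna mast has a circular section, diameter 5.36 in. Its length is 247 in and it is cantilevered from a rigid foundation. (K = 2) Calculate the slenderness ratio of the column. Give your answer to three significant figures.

λ ≈ 369

For a solid circle r = d/4 = 5.36/4 = 1.340 in
L_e = K·L = 2 × 247 = 494.0 in
λ = L_e / r_min = 494.00 / 1.340 = 369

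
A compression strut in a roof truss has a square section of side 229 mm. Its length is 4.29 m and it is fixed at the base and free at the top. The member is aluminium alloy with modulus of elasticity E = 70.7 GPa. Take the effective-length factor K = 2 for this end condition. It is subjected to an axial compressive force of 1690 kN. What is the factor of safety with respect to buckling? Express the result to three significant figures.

n ≈ 1.29

I = a⁴/12 = 229⁴/12 = 2.292×10^8 mm⁴
I = 2.292×10^8 mm⁴ = 2.292×10^-4 m⁴
Effective length L_e = K·L = 2 × 4.29 = 8.580 m
P_cr = π²EI / L_e² = π² × 70.7×10⁹ × 2.292×10^-4 / 8.580² = 2.172×10^6 N
Factor of safety n = P_cr / P = 2172.2 / 1690 = 1.29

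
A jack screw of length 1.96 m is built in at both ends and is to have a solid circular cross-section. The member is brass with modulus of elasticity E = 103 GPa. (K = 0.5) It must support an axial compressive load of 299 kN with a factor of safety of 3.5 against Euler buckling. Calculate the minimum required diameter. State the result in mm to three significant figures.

d ≈ 67.0 mm

Required P_cr = n·P = 3.5 × 299 = 1046 kN
L_e = K·L = 0.5 × 1.96 = 0.9800 m
Required I = P_cr·L_e²/(π²E) = 1.046×10^6 × 0.9800² / (π² × 1.03×10^11) = 9.887×10^-7 m⁴
I_req = 9.887×10^5 mm⁴
Solid circle: I = πd⁴/64  ⇒  d = (64I/π)^(1/4) = (64×9.887×10^5/π)^(1/4) = 67.0 mm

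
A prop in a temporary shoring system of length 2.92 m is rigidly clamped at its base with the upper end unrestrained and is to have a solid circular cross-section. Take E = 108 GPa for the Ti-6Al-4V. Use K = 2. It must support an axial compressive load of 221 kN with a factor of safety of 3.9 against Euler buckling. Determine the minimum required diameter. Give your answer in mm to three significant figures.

Required P_cr = n·P = 3.9 × 221 = 861.9 kN
L_e = K·L = 2 × 2.92 = 5.840 m
Required I = P_cr·L_e²/(π²E) = 8.619×10^5 × 5.840² / (π² × 1.08×10^11) = 2.758×10^-5 m⁴
I_req = 2.758×10^7 mm⁴
Solid circle: I = πd⁴/64  ⇒  d = (64I/π)^(1/4) = (64×2.758×10^7/π)^(1/4) = 154 mm

d ≈ 154 mm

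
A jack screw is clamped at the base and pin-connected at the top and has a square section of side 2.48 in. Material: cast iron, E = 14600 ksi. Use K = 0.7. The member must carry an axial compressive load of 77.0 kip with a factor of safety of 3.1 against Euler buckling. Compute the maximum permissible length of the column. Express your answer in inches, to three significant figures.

I = a⁴/12 = 2.48⁴/12 = 3.152 in⁴
Required critical load P_cr = n·P = 3.1 × 77.0 = 238.7 kip = 2.387×10^5 lb
From P_cr = π²EI/(K·L)²:  L = (1/K)·√(π²EI/P_cr) = (1/0.7)·√(π²×1.46×10^7×3.152/2.387×10^5)
L = 62.3 in

L_max ≈ 62.3 in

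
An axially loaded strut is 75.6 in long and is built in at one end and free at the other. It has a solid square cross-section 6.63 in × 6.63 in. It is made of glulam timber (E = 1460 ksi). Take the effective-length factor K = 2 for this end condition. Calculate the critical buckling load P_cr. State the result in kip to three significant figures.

P_cr ≈ 101 kip

I = a⁴/12 = 6.63⁴/12 = 161.0 in⁴
Effective length L_e = K·L = 2 × 75.6 = 151.2 in
P_cr = π²EI / L_e² = π² × 1460×10³ × 161.0 / 151.2² = 1.015×10^5 lb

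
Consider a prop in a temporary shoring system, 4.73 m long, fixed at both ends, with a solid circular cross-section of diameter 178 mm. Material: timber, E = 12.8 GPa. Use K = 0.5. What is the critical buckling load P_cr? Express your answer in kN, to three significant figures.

P_cr ≈ 1110 kN

I = πd⁴/64 = π×178⁴/64 = 4.928×10^7 mm⁴
I = 4.928×10^7 mm⁴ = 4.928×10^-5 m⁴
Effective length L_e = K·L = 0.5 × 4.73 = 2.365 m
P_cr = π²EI / L_e² = π² × 12.8×10⁹ × 4.928×10^-5 / 2.365² = 1.113×10^6 N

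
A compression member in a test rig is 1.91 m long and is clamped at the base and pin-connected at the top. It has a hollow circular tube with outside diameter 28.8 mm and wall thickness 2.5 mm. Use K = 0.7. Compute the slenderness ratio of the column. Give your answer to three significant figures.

Inner diameter d_i = 28.8 − 2×2.5 = 23.80 mm
I = π(d_o⁴ − d_i⁴)/64 = π(28.8⁴ − 23.80⁴)/64 = 1.802×10^4 mm⁴
A = 206.6 mm²;  r_min = √(I/A) = √(1.802×10^4/206.6) = 9.340 mm
L_e = K·L = 0.7 × 1.91 m = 1.337 m = 1337.0 mm
λ = L_e / r_min = 1337.0 / 9.340 = 143

λ ≈ 143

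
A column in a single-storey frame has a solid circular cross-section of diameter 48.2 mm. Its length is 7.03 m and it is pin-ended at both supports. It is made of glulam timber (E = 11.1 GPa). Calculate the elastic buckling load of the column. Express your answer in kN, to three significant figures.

P_cr ≈ 0.587 kN

I = πd⁴/64 = π×48.2⁴/64 = 2.649×10^5 mm⁴
I = 2.649×10^5 mm⁴ = 2.649×10^-7 m⁴
Effective length L_e = K·L = 1 × 7.03 = 7.030 m
P_cr = π²EI / L_e² = π² × 11.1×10⁹ × 2.649×10^-7 / 7.030² = 587.3 N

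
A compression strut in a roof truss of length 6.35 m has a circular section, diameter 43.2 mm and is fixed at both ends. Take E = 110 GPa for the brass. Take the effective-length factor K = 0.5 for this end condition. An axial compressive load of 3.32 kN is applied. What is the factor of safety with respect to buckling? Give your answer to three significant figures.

I = πd⁴/64 = π×43.2⁴/64 = 1.710×10^5 mm⁴
I = 1.710×10^5 mm⁴ = 1.710×10^-7 m⁴
Effective length L_e = K·L = 0.5 × 6.35 = 3.175 m
P_cr = π²EI / L_e² = π² × 110×10⁹ × 1.710×10^-7 / 3.175² = 1.841×10^4 N
Factor of safety n = P_cr / P = 18.412 / 3.32 = 5.55

n ≈ 5.55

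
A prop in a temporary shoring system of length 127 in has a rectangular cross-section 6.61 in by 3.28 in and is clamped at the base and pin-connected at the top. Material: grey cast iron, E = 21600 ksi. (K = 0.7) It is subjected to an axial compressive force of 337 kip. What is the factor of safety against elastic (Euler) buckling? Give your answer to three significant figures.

n ≈ 1.56

Buckling occurs about the weak axis: I_min = h·b³/12 with b = 3.28 in (the shorter side).
I_min = 6.61×3.28³/12 = 19.44 in⁴
Effective length L_e = K·L = 0.7 × 127 = 88.90 in
P_cr = π²EI / L_e² = π² × 21600×10³ × 19.44 / 88.90² = 5.243×10^5 lb
Factor of safety n = P_cr / P = 524.31 / 337 = 1.56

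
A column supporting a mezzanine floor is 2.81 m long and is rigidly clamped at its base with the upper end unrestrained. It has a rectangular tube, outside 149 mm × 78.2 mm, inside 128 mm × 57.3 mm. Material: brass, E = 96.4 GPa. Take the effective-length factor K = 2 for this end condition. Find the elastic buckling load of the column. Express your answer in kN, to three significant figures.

P_cr ≈ 118 kN

Weak-axis I_min = (h_o·b_o³ − h_i·b_i³)/12 with b_o = 78.2, b_i = 57.30 mm (shorter outer/inner sides).
I_min = (149×78.2³ − 128.0×57.30³)/12 = 3.931×10^6 mm⁴
I = 3.931×10^6 mm⁴ = 3.931×10^-6 m⁴
Effective length L_e = K·L = 2 × 2.81 = 5.620 m
P_cr = π²EI / L_e² = π² × 96.4×10⁹ × 3.931×10^-6 / 5.620² = 1.184×10^5 N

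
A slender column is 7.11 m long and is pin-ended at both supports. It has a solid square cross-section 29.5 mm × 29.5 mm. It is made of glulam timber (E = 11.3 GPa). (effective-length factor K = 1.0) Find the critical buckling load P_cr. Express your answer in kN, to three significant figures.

I = a⁴/12 = 29.5⁴/12 = 6.311×10^4 mm⁴
I = 6.311×10^4 mm⁴ = 6.311×10^-8 m⁴
Effective length L_e = K·L = 1 × 7.11 = 7.110 m
P_cr = π²EI / L_e² = π² × 11.3×10⁹ × 6.311×10^-8 / 7.110² = 139.2 N

P_cr ≈ 0.139 kN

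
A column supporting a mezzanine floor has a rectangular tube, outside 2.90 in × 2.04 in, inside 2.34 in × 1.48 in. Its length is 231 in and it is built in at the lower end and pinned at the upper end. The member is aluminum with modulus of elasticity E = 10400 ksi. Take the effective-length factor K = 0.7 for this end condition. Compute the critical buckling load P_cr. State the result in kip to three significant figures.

Weak-axis I_min = (h_o·b_o³ − h_i·b_i³)/12 with b_o = 2.04, b_i = 1.480 in (shorter outer/inner sides).
I_min = (2.90×2.04³ − 2.340×1.480³)/12 = 1.420 in⁴
Effective length L_e = K·L = 0.7 × 231 = 161.7 in
P_cr = π²EI / L_e² = π² × 10400×10³ × 1.420 / 161.7² = 5.573×10^3 lb

P_cr ≈ 5.57 kip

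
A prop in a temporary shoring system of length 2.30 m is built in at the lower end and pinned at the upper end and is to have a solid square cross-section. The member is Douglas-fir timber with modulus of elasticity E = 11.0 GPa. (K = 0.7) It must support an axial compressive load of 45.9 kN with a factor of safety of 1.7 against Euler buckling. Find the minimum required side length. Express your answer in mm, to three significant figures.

Required P_cr = n·P = 1.7 × 45.9 = 78.03 kN
L_e = K·L = 0.7 × 2.30 = 1.610 m
Required I = P_cr·L_e²/(π²E) = 7.803×10^4 × 1.610² / (π² × 1.10×10^10) = 1.863×10^-6 m⁴
I_req = 1.863×10^6 mm⁴
Solid square: I = a⁴/12  ⇒  a = (12I)^(1/4) = (12×1.863×10^6)^(1/4) = 68.8 mm

a ≈ 68.8 mm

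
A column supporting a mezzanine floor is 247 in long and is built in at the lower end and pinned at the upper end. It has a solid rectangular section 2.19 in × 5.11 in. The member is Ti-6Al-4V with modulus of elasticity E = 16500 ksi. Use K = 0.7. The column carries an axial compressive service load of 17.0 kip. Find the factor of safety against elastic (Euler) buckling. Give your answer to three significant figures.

Buckling occurs about the weak axis: I_min = h·b³/12 with b = 2.19 in (the shorter side).
I_min = 5.11×2.19³/12 = 4.473 in⁴
Effective length L_e = K·L = 0.7 × 247 = 172.9 in
P_cr = π²EI / L_e² = π² × 16500×10³ × 4.473 / 172.9² = 2.436×10^4 lb
Factor of safety n = P_cr / P = 24.365 / 17.0 = 1.43

n ≈ 1.43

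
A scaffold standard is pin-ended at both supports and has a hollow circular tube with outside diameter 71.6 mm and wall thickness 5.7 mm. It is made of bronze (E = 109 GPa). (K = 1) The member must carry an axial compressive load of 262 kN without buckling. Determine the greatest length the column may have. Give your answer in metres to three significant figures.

L_max ≈ 1.63 m

Inner diameter d_i = 71.6 − 2×5.7 = 60.20 mm
I = π(d_o⁴ − d_i⁴)/64 = π(71.6⁴ − 60.20⁴)/64 = 6.454×10^5 mm⁴
I = 6.454×10^-7 m⁴
At the buckling limit P_cr = P = 2.620×10^5 N
From P_cr = π²EI/(K·L)²:  L = (1/K)·√(π²EI/P_cr) = (1/1)·√(π²×1.09×10^11×6.454×10^-7/2.620×10^5)
L = 1.63 m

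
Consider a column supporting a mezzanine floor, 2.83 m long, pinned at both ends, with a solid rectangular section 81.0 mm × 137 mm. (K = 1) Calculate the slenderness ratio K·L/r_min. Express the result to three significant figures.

For a rectangle r_min = b/√12 = 81.0/√12 = 23.38 mm
L_e = K·L = 1 × 2.83 m = 2.830 m = 2830.0 mm
λ = L_e / r_min = 2830.0 / 23.38 = 121

λ ≈ 121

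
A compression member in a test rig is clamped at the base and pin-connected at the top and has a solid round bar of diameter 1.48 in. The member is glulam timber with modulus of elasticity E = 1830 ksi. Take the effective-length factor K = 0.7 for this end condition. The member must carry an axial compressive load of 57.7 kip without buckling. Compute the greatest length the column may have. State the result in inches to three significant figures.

L_max ≈ 12.3 in

I = πd⁴/64 = π×1.48⁴/64 = 0.2355 in⁴
At the buckling limit P_cr = P = 5.770×10^4 lb
From P_cr = π²EI/(K·L)²:  L = (1/K)·√(π²EI/P_cr) = (1/0.7)·√(π²×1.83×10^6×0.2355/5.770×10^4)
L = 12.3 in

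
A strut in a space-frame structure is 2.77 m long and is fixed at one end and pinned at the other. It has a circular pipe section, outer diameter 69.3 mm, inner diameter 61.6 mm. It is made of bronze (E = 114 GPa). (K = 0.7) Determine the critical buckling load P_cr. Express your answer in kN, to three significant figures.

P_cr ≈ 127 kN

d_o = 69.3 mm, d_i = 61.6 mm
I = π(d_o⁴ − d_i⁴)/64 = π(69.3⁴ − 61.60⁴)/64 = 4.254×10^5 mm⁴
I = 4.254×10^5 mm⁴ = 4.254×10^-7 m⁴
Effective length L_e = K·L = 0.7 × 2.77 = 1.939 m
P_cr = π²EI / L_e² = π² × 114×10⁹ × 4.254×10^-7 / 1.939² = 1.273×10^5 N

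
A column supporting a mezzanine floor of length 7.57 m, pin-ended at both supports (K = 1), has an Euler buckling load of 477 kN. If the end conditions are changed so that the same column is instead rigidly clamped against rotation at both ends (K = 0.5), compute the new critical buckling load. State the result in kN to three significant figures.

P_cr ∝ 1/K², so P_cr,new = P_cr,old × (K_old/K_new)² = 477 × (1/0.5)²
= 477 × 4.000 = 1910 kN

P_cr ≈ 1910 kN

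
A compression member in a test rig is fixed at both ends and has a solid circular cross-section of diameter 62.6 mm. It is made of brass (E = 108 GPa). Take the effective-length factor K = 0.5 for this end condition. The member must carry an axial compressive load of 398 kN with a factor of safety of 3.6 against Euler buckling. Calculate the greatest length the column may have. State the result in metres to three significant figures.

L_max ≈ 1.50 m

I = πd⁴/64 = π×62.6⁴/64 = 7.538×10^5 mm⁴
I = 7.538×10^-7 m⁴
Required critical load P_cr = n·P = 3.6 × 398 = 1433 kN = 1.433×10^6 N
From P_cr = π²EI/(K·L)²:  L = (1/K)·√(π²EI/P_cr) = (1/0.5)·√(π²×1.08×10^11×7.538×10^-7/1.433×10^6)
L = 1.50 m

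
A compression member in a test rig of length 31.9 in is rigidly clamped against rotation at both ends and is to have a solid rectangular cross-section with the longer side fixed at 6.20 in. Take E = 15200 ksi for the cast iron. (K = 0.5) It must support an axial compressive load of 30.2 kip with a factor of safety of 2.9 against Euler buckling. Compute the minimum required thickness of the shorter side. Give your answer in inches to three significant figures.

b ≈ 0.660 in

Required P_cr = n·P = 2.9 × 30.2 = 87.58 kip
L_e = K·L = 0.5 × 31.9 = 15.95 in
Required I = P_cr·L_e²/(π²E) = 8.758×10^4 × 15.95² / (π² × 1.52×10^7) = 0.1485 in⁴
Rectangle, weak axis: I_min = h·b³/12 with h = 6.20 in fixed  ⇒  b = (12I/h)^(1/3) = 0.660 in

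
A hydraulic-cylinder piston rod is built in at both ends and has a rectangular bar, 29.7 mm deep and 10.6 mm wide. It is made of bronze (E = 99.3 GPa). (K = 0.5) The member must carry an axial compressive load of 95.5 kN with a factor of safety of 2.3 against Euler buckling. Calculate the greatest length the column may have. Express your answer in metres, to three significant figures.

Buckling occurs about the weak axis: I_min = h·b³/12 with b = 10.6 mm (the shorter side).
I_min = 29.7×10.6³/12 = 2.948×10^3 mm⁴
I = 2.948×10^-9 m⁴
Required critical load P_cr = n·P = 2.3 × 95.5 = 219.6 kN = 2.196×10^5 N
From P_cr = π²EI/(K·L)²:  L = (1/K)·√(π²EI/P_cr) = (1/0.5)·√(π²×9.93×10^10×2.948×10^-9/2.196×10^5)
L = 0.229 m

L_max ≈ 0.229 m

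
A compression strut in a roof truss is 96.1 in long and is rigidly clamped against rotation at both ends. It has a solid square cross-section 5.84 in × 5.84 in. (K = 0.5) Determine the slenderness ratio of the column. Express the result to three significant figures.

For a square r = a/√12 = 5.84/√12 = 1.686 in
L_e = K·L = 0.5 × 96.1 = 48.05 in
λ = L_e / r_min = 48.050 / 1.686 = 28.5

λ ≈ 28.5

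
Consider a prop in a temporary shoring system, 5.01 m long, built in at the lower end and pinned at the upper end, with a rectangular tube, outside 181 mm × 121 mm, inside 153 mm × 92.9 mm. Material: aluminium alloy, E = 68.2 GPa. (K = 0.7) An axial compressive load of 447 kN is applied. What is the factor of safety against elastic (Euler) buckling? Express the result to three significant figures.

Weak-axis I_min = (h_o·b_o³ − h_i·b_i³)/12 with b_o = 121, b_i = 92.90 mm (shorter outer/inner sides).
I_min = (181×121³ − 153.0×92.90³)/12 = 1.650×10^7 mm⁴
I = 1.650×10^7 mm⁴ = 1.650×10^-5 m⁴
Effective length L_e = K·L = 0.7 × 5.01 = 3.507 m
P_cr = π²EI / L_e² = π² × 68.2×10⁹ × 1.650×10^-5 / 3.507² = 9.029×10^5 N
Factor of safety n = P_cr / P = 902.94 / 447 = 2.02

n ≈ 2.02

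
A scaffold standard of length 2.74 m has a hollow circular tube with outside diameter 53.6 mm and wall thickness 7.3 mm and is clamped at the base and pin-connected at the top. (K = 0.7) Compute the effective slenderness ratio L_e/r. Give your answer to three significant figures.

λ ≈ 116

Inner diameter d_i = 53.6 − 2×7.3 = 39.00 mm
I = π(d_o⁴ − d_i⁴)/64 = π(53.6⁴ − 39.00⁴)/64 = 2.916×10^5 mm⁴
A = 1.062×10^3 mm²;  r_min = √(I/A) = √(2.916×10^5/1.062×10^3) = 16.57 mm
L_e = K·L = 0.7 × 2.74 m = 1.918 m = 1918.0 mm
λ = L_e / r_min = 1918.0 / 16.57 = 116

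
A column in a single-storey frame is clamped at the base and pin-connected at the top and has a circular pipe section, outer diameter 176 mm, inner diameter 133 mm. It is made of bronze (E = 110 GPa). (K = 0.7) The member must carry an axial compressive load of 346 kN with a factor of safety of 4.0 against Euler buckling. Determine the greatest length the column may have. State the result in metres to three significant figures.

L_max ≈ 7.13 m

d_o = 176 mm, d_i = 133 mm
I = π(d_o⁴ − d_i⁴)/64 = π(176⁴ − 133.0⁴)/64 = 3.174×10^7 mm⁴
I = 3.174×10^-5 m⁴
Required critical load P_cr = n·P = 4.0 × 346 = 1384 kN = 1.384×10^6 N
From P_cr = π²EI/(K·L)²:  L = (1/K)·√(π²EI/P_cr) = (1/0.7)·√(π²×1.10×10^11×3.174×10^-5/1.384×10^6)
L = 7.13 m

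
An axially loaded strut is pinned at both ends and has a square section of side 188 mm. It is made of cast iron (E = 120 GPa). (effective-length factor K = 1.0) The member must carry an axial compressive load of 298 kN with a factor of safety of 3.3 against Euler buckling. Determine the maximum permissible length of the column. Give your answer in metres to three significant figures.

L_max ≈ 11.2 m

I = a⁴/12 = 188⁴/12 = 1.041×10^8 mm⁴
I = 1.041×10^-4 m⁴
Required critical load P_cr = n·P = 3.3 × 298 = 983.4 kN = 9.834×10^5 N
From P_cr = π²EI/(K·L)²:  L = (1/K)·√(π²EI/P_cr) = (1/1)·√(π²×1.20×10^11×1.041×10^-4/9.834×10^5)
L = 11.2 m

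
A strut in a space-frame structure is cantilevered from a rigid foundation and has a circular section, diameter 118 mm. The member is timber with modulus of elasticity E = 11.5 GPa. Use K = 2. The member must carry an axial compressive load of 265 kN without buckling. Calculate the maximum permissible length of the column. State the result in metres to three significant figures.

I = πd⁴/64 = π×118⁴/64 = 9.517×10^6 mm⁴
I = 9.517×10^-6 m⁴
At the buckling limit P_cr = P = 2.650×10^5 N
From P_cr = π²EI/(K·L)²:  L = (1/K)·√(π²EI/P_cr) = (1/2)·√(π²×1.15×10^10×9.517×10^-6/2.650×10^5)
L = 1.01 m

L_max ≈ 1.01 m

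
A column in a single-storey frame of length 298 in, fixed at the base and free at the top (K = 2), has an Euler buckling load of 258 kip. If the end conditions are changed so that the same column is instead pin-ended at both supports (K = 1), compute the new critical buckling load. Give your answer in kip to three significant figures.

P_cr ∝ 1/K², so P_cr,new = P_cr,old × (K_old/K_new)² = 258 × (2/1)²
= 258 × 4.000 = 1030 kip

P_cr ≈ 1030 kip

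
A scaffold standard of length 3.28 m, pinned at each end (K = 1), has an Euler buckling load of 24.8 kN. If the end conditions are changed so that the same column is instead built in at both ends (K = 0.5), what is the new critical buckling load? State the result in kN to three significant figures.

P_cr ≈ 99.2 kN

P_cr ∝ 1/K², so P_cr,new = P_cr,old × (K_old/K_new)² = 24.8 × (1/0.5)²
= 24.8 × 4.000 = 99.2 kN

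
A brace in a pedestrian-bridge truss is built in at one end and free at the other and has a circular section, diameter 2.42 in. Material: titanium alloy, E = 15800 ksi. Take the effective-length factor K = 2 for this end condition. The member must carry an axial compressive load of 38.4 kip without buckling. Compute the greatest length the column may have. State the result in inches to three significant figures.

L_max ≈ 41.3 in

I = πd⁴/64 = π×2.42⁴/64 = 1.684 in⁴
At the buckling limit P_cr = P = 3.840×10^4 lb
From P_cr = π²EI/(K·L)²:  L = (1/K)·√(π²EI/P_cr) = (1/2)·√(π²×1.58×10^7×1.684/3.840×10^4)
L = 41.3 in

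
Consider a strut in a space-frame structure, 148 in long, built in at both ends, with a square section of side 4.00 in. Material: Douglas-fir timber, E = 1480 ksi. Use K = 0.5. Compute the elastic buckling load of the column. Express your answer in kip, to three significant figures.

I = a⁴/12 = 4.00⁴/12 = 21.33 in⁴
Effective length L_e = K·L = 0.5 × 148 = 74.00 in
P_cr = π²EI / L_e² = π² × 1480×10³ × 21.33 / 74.00² = 5.691×10^4 lb

P_cr ≈ 56.9 kip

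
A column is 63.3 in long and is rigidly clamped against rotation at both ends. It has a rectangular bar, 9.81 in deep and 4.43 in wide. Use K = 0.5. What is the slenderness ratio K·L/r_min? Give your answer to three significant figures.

λ ≈ 24.7

For a rectangle r_min = b/√12 = 4.43/√12 = 1.279 in
L_e = K·L = 0.5 × 63.3 = 31.65 in
λ = L_e / r_min = 31.650 / 1.279 = 24.7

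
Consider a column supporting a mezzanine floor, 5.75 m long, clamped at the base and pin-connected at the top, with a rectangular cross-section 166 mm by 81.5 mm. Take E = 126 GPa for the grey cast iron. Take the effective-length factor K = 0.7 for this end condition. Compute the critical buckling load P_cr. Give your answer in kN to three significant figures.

Buckling occurs about the weak axis: I_min = h·b³/12 with b = 81.5 mm (the shorter side).
I_min = 166×81.5³/12 = 7.489×10^6 mm⁴
I = 7.489×10^6 mm⁴ = 7.489×10^-6 m⁴
Effective length L_e = K·L = 0.7 × 5.75 = 4.025 m
P_cr = π²EI / L_e² = π² × 126×10⁹ × 7.489×10^-6 / 4.025² = 5.748×10^5 N

P_cr ≈ 575 kN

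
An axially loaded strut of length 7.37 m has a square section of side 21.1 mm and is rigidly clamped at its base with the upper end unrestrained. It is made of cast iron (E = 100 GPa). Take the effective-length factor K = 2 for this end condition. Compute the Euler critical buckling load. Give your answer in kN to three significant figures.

P_cr ≈ 0.0750 kN

I = a⁴/12 = 21.1⁴/12 = 1.652×10^4 mm⁴
I = 1.652×10^4 mm⁴ = 1.652×10^-8 m⁴
Effective length L_e = K·L = 2 × 7.37 = 14.74 m
P_cr = π²EI / L_e² = π² × 100×10⁹ × 1.652×10^-8 / 14.74² = 75.03 N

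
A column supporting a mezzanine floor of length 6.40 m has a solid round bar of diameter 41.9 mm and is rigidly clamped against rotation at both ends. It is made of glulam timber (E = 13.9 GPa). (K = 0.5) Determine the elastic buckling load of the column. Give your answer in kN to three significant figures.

I = πd⁴/64 = π×41.9⁴/64 = 1.513×10^5 mm⁴
I = 1.513×10^5 mm⁴ = 1.513×10^-7 m⁴
Effective length L_e = K·L = 0.5 × 6.40 = 3.200 m
P_cr = π²EI / L_e² = π² × 13.9×10⁹ × 1.513×10^-7 / 3.200² = 2.027×10^3 N

P_cr ≈ 2.03 kN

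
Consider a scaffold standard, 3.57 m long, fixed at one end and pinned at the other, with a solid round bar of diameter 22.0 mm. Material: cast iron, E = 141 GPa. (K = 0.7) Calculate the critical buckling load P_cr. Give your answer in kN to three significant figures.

P_cr ≈ 2.56 kN

I = πd⁴/64 = π×22.0⁴/64 = 1.150×10^4 mm⁴
I = 1.150×10^4 mm⁴ = 1.150×10^-8 m⁴
Effective length L_e = K·L = 0.7 × 3.57 = 2.499 m
P_cr = π²EI / L_e² = π² × 141×10⁹ × 1.150×10^-8 / 2.499² = 2.562×10^3 N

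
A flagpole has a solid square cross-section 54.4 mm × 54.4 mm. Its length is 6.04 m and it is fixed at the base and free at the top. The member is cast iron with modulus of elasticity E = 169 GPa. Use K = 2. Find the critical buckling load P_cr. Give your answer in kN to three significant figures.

P_cr ≈ 8.34 kN

I = a⁴/12 = 54.4⁴/12 = 7.298×10^5 mm⁴
I = 7.298×10^5 mm⁴ = 7.298×10^-7 m⁴
Effective length L_e = K·L = 2 × 6.04 = 12.08 m
P_cr = π²EI / L_e² = π² × 169×10⁹ × 7.298×10^-7 / 12.08² = 8.342×10^3 N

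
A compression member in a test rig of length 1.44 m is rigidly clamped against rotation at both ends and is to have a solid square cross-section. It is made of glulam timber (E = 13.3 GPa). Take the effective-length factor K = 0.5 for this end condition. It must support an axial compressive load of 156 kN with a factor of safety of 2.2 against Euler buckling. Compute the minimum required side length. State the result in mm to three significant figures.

Required P_cr = n·P = 2.2 × 156 = 343.2 kN
L_e = K·L = 0.5 × 1.44 = 0.7200 m
Required I = P_cr·L_e²/(π²E) = 3.432×10^5 × 0.7200² / (π² × 1.33×10^10) = 1.355×10^-6 m⁴
I_req = 1.355×10^6 mm⁴
Solid square: I = a⁴/12  ⇒  a = (12I)^(1/4) = (12×1.355×10^6)^(1/4) = 63.5 mm

a ≈ 63.5 mm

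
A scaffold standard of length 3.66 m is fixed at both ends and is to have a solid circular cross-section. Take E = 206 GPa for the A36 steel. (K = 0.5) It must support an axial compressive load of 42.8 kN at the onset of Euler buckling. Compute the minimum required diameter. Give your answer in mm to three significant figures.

d ≈ 34.6 mm

L_e = K·L = 0.5 × 3.66 = 1.830 m
Required I = P_cr·L_e²/(π²E) = 4.280×10^4 × 1.830² / (π² × 2.06×10^11) = 7.050×10^-8 m⁴
I_req = 7.050×10^4 mm⁴
Solid circle: I = πd⁴/64  ⇒  d = (64I/π)^(1/4) = (64×7.050×10^4/π)^(1/4) = 34.6 mm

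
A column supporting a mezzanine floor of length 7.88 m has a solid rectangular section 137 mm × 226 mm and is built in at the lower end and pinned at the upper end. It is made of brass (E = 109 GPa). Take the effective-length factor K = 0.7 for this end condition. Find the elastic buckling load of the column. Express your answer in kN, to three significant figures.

Buckling occurs about the weak axis: I_min = h·b³/12 with b = 137 mm (the shorter side).
I_min = 226×137³/12 = 4.843×10^7 mm⁴
I = 4.843×10^7 mm⁴ = 4.843×10^-5 m⁴
Effective length L_e = K·L = 0.7 × 7.88 = 5.516 m
P_cr = π²EI / L_e² = π² × 109×10⁹ × 4.843×10^-5 / 5.516² = 1.712×10^6 N

P_cr ≈ 1710 kN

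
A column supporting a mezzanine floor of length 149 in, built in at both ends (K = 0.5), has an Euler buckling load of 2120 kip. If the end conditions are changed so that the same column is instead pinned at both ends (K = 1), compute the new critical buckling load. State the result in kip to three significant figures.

P_cr ∝ 1/K², so P_cr,new = P_cr,old × (K_old/K_new)² = 2120 × (0.5/1)²
= 2120 × 0.2500 = 530 kip

P_cr ≈ 530 kip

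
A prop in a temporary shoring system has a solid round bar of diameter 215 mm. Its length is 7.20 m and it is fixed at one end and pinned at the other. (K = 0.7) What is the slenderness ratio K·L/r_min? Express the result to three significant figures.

For a solid circle r = d/4 = 215/4 = 53.75 mm
L_e = K·L = 0.7 × 7.20 m = 5.040 m = 5040.0 mm
λ = L_e / r_min = 5040.0 / 53.75 = 93.8

λ ≈ 93.8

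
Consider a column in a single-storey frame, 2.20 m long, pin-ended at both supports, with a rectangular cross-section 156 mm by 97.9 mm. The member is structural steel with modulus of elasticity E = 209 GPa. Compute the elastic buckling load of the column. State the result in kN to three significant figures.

Buckling occurs about the weak axis: I_min = h·b³/12 with b = 97.9 mm (the shorter side).
I_min = 156×97.9³/12 = 1.220×10^7 mm⁴
I = 1.220×10^7 mm⁴ = 1.220×10^-5 m⁴
Effective length L_e = K·L = 1 × 2.20 = 2.200 m
P_cr = π²EI / L_e² = π² × 209×10⁹ × 1.220×10^-5 / 2.200² = 5.199×10^6 N

P_cr ≈ 5200 kN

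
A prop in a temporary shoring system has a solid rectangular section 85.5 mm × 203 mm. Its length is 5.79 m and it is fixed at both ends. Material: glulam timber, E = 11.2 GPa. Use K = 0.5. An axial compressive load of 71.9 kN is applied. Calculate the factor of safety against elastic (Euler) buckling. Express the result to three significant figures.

Buckling occurs about the weak axis: I_min = h·b³/12 with b = 85.5 mm (the shorter side).
I_min = 203×85.5³/12 = 1.057×10^7 mm⁴
I = 1.057×10^7 mm⁴ = 1.057×10^-5 m⁴
Effective length L_e = K·L = 0.5 × 5.79 = 2.895 m
P_cr = π²EI / L_e² = π² × 11.2×10⁹ × 1.057×10^-5 / 2.895² = 1.395×10^5 N
Factor of safety n = P_cr / P = 139.45 / 71.9 = 1.94

n ≈ 1.94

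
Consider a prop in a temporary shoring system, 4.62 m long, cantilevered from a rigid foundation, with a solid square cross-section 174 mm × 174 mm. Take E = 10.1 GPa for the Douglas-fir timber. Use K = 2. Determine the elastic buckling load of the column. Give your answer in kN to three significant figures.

I = a⁴/12 = 174⁴/12 = 7.639×10^7 mm⁴
I = 7.639×10^7 mm⁴ = 7.639×10^-5 m⁴
Effective length L_e = K·L = 2 × 4.62 = 9.240 m
P_cr = π²EI / L_e² = π² × 10.1×10⁹ × 7.639×10^-5 / 9.240² = 8.919×10^4 N

P_cr ≈ 89.2 kN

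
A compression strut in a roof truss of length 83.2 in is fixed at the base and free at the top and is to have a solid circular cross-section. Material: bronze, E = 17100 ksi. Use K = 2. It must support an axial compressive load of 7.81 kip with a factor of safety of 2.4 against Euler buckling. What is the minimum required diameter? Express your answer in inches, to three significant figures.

Required P_cr = n·P = 2.4 × 7.81 = 18.74 kip
L_e = K·L = 2 × 83.2 = 166.4 in
Required I = P_cr·L_e²/(π²E) = 1.874×10^4 × 166.4² / (π² × 1.71×10^7) = 3.075 in⁴
Solid circle: I = πd⁴/64  ⇒  d = (64I/π)^(1/4) = (64×3.075/π)^(1/4) = 2.81 in

d ≈ 2.81 in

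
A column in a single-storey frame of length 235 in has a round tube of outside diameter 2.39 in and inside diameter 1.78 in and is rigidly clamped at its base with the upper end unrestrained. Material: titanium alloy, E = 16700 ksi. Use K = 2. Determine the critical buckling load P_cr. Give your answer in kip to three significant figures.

P_cr ≈ 0.827 kip

d_o = 2.39 in, d_i = 1.78 in
I = π(d_o⁴ − d_i⁴)/64 = π(2.39⁴ − 1.780⁴)/64 = 1.109 in⁴
Effective length L_e = K·L = 2 × 235 = 470.0 in
P_cr = π²EI / L_e² = π² × 16700×10³ × 1.109 / 470.0² = 827.4 lb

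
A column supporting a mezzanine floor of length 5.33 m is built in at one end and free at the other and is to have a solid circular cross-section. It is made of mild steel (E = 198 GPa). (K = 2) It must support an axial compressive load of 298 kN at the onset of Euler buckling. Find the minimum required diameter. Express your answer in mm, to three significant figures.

L_e = K·L = 2 × 5.33 = 10.66 m
Required I = P_cr·L_e²/(π²E) = 2.980×10^5 × 10.66² / (π² × 1.98×10^11) = 1.733×10^-5 m⁴
I_req = 1.733×10^7 mm⁴
Solid circle: I = πd⁴/64  ⇒  d = (64I/π)^(1/4) = (64×1.733×10^7/π)^(1/4) = 137 mm

d ≈ 137 mm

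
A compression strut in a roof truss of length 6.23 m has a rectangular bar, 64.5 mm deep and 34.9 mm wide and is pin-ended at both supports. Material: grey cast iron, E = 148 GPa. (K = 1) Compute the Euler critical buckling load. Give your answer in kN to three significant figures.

Buckling occurs about the weak axis: I_min = h·b³/12 with b = 34.9 mm (the shorter side).
I_min = 64.5×34.9³/12 = 2.285×10^5 mm⁴
I = 2.285×10^5 mm⁴ = 2.285×10^-7 m⁴
Effective length L_e = K·L = 1 × 6.23 = 6.230 m
P_cr = π²EI / L_e² = π² × 148×10⁹ × 2.285×10^-7 / 6.230² = 8.599×10^3 N

P_cr ≈ 8.60 kN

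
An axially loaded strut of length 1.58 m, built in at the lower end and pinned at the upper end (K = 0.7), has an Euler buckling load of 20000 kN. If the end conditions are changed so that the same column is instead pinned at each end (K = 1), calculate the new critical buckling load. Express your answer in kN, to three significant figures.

P_cr ≈ 9800 kN

P_cr ∝ 1/K², so P_cr,new = P_cr,old × (K_old/K_new)² = 20000 × (0.7/1)²
= 20000 × 0.4900 = 9800 kN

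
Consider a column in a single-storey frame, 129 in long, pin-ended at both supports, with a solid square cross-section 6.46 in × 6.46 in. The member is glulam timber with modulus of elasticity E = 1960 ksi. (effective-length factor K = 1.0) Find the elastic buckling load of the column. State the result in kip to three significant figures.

P_cr ≈ 169 kip

I = a⁴/12 = 6.46⁴/12 = 145.1 in⁴
Effective length L_e = K·L = 1 × 129 = 129.0 in
P_cr = π²EI / L_e² = π² × 1960×10³ × 145.1 / 129.0² = 1.687×10^5 lb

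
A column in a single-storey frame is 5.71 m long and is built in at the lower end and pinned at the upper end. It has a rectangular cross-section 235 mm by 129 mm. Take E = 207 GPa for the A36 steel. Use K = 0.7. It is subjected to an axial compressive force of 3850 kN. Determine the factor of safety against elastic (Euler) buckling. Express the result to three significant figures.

Buckling occurs about the weak axis: I_min = h·b³/12 with b = 129 mm (the shorter side).
I_min = 235×129³/12 = 4.204×10^7 mm⁴
I = 4.204×10^7 mm⁴ = 4.204×10^-5 m⁴
Effective length L_e = K·L = 0.7 × 5.71 = 3.997 m
P_cr = π²EI / L_e² = π² × 207×10⁹ × 4.204×10^-5 / 3.997² = 5.376×10^6 N
Factor of safety n = P_cr / P = 5376.0 / 3850 = 1.40

n ≈ 1.40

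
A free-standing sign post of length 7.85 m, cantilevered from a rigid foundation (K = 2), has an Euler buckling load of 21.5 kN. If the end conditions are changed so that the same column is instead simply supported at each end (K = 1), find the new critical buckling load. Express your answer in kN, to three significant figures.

P_cr ∝ 1/K², so P_cr,new = P_cr,old × (K_old/K_new)² = 21.5 × (2/1)²
= 21.5 × 4.000 = 86.0 kN

P_cr ≈ 86.0 kN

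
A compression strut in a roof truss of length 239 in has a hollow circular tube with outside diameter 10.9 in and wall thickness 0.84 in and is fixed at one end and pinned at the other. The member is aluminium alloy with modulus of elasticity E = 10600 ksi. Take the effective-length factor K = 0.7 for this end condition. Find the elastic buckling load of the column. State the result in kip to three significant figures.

Inner diameter d_i = 10.9 − 2×0.84 = 9.220 in
I = π(d_o⁴ − d_i⁴)/64 = π(10.9⁴ − 9.220⁴)/64 = 338.2 in⁴
Effective length L_e = K·L = 0.7 × 239 = 167.3 in
P_cr = π²EI / L_e² = π² × 10600×10³ × 338.2 / 167.3² = 1.264×10^6 lb

P_cr ≈ 1260 kip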